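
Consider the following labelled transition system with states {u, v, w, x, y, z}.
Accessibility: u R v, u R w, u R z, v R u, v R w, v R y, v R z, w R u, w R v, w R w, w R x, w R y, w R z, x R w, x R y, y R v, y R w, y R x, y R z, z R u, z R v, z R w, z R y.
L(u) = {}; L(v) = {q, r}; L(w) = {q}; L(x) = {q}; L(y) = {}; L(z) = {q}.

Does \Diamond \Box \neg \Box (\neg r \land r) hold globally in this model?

Yes

Recall that \Box ψ holds at a world iff ψ holds at every accessible world, and \Diamond ψ holds iff ψ holds at some accessible world.
Let φ = \Diamond \Box \neg \Box (\neg r \land r). Evaluate φ at each world:
  u (successors {v, w, z}): φ is true.
  v (successors {u, w, y, z}): φ is true.
  w (successors {u, v, w, x, y, z}): φ is true.
  x (successors {w, y}): φ is true.
  y (successors {v, w, x, z}): φ is true.
  z (successors {u, v, w, y}): φ is true.
For instance, at u:
  At u: \Diamond \Box \neg \Box (\neg r \land r) requires \Box \neg \Box (\neg r \land r) at some successor in {v, w, z}.
    \Box \neg \Box (\neg r \land r) holds at v, so \Diamond \Box \neg \Box (\neg r \land r) is true at u.
      At v: \Box \neg \Box (\neg r \land r) requires \neg \Box (\neg r \land r) at every successor {u, w, y, z}.
        At u: \neg \Box (\neg r \land r) is true.
        At w: \neg \Box (\neg r \land r) is true.
        At y: \neg \Box (\neg r \land r) is true.
        At z: \neg \Box (\neg r \land r) is true.
      So \Box \neg \Box (\neg r \land r) is true at v.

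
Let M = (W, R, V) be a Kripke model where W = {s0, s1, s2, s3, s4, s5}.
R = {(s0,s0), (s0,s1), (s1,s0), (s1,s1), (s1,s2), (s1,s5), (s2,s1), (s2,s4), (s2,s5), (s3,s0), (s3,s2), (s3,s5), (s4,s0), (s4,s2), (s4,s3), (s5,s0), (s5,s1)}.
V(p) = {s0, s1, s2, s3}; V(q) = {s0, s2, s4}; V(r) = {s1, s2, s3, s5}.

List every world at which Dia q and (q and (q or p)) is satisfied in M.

s0, s2, s4

Recall that Dia ψ holds at a world iff ψ holds at some accessible world.
Let φ = Dia q and (q and (q or p)). Evaluate φ at each world:
  s0 (successors {s0, s1}): φ is true.
  s1 (successors {s0, s1, s2, s5}): φ is false.
  s2 (successors {s1, s4, s5}): φ is true.
  s3 (successors {s0, s2, s5}): φ is false.
  s4 (successors {s0, s2, s3}): φ is true.
  s5 (successors {s0, s1}): φ is false.
For instance, at s3:
  At s3: Dia q is true, q and (q or p) is false, so Dia q and (q and (q or p)) is false.
    At s3: Dia q requires q at some successor in {s0, s2, s5}.
      q holds at s0, so Dia q is true at s3.
Satisfying worlds: {s0, s2, s4}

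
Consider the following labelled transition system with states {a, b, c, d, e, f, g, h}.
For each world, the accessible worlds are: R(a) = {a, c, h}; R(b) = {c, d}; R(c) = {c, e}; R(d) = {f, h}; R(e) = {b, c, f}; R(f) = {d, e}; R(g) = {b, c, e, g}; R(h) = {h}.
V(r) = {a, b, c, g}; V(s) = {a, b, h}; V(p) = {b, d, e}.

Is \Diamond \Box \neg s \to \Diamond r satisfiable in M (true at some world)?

Let φ = \Diamond \Box \neg s \to \Diamond r. Evaluate φ at each world:
  a (successors {a, c, h}): φ is true.
  b (successors {c, d}): φ is true.
  c (successors {c, e}): φ is true.
  d (successors {f, h}): φ is false.
  e (successors {b, c, f}): φ is true.
  f (successors {d, e}): φ is true.
  g (successors {b, c, e, g}): φ is true.
  h (successors {h}): φ is true.
Detail at a (witness):
  At a: \Diamond \Box \neg s is true, \Diamond r is true, so \Diamond \Box \neg s \to \Diamond r is true.
    At a: \Diamond \Box \neg s requires \Box \neg s at some successor in {a, c, h}.
      \Box \neg s holds at c, so \Diamond \Box \neg s is true at a.
    At a: \Diamond r requires r at some successor in {a, c, h}.
      r holds at a, so \Diamond r is true at a.

Yes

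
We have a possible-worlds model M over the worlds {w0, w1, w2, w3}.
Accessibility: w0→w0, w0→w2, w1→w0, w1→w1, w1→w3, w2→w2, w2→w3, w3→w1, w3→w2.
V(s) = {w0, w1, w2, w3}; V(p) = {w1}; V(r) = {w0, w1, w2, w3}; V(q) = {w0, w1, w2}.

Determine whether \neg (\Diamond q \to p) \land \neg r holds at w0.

No

At w0: \neg (\Diamond q \to p) is true, \neg r is false, so \neg (\Diamond q \to p) \land \neg r is false.
  At w0: \Diamond q \to p is false, so \neg (\Diamond q \to p) is true.
    At w0: \Diamond q is true, p is false, so \Diamond q \to p is false.
      At w0: \Diamond q requires q at some successor in {w0, w2}.
        q holds at w0, so \Diamond q is true at w0.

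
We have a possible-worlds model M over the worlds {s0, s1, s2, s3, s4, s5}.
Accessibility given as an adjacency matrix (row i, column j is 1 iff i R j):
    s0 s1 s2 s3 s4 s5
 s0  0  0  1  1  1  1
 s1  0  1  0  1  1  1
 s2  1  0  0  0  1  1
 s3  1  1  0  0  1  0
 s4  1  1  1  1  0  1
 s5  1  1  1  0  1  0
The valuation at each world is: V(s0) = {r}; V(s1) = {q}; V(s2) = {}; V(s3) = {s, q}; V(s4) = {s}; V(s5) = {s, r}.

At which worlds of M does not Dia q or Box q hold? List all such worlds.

s2

Let φ = not Dia q or Box q. Evaluate φ at each world:
  s0 (successors {s2, s3, s4, s5}): φ is false.
  s1 (successors {s1, s3, s4, s5}): φ is false.
  s2 (successors {s0, s4, s5}): φ is true.
  s3 (successors {s0, s1, s4}): φ is false.
  s4 (successors {s0, s1, s2, s3, s5}): φ is false.
  s5 (successors {s0, s1, s2, s4}): φ is false.
For instance, at s4:
  At s4: not Dia q is false, Box q is false, so not Dia q or Box q is false.
    At s4: Dia q is true, so not Dia q is false.
      At s4: Dia q requires q at some successor in {s0, s1, s2, s3, s5}.
        q holds at s1, so Dia q is true at s4.
    At s4: Box q requires q at every successor {s0, s1, s2, s3, s5}.
      q fails at s0, so Box q is false at s4.
Satisfying worlds: {s2}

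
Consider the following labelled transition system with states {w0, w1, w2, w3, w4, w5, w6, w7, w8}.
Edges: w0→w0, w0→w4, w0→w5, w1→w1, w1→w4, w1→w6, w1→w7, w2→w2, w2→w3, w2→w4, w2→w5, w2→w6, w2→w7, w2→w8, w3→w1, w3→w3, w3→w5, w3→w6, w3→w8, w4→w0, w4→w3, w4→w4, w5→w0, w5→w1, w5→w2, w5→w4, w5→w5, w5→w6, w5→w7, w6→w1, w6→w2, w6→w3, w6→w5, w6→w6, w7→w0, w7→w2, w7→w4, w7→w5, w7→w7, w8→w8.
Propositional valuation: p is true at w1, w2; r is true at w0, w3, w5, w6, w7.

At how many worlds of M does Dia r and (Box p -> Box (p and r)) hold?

8

Recall that Box ψ holds at a world iff ψ holds at every accessible world, and Dia ψ holds iff ψ holds at some accessible world.
Let φ = Dia r and (Box p -> Box (p and r)). Evaluate φ at each world:
  w0 (successors {w0, w4, w5}): φ is true.
  w1 (successors {w1, w4, w6, w7}): φ is true.
  w2 (successors {w2, w3, w4, w5, w6, w7, w8}): φ is true.
  w3 (successors {w1, w3, w5, w6, w8}): φ is true.
  w4 (successors {w0, w3, w4}): φ is true.
  w5 (successors {w0, w1, w2, w4, w5, w6, w7}): φ is true.
  w6 (successors {w1, w2, w3, w5, w6}): φ is true.
  w7 (successors {w0, w2, w4, w5, w7}): φ is true.
  w8 (successors {w8}): φ is false.
For instance, at w4:
  At w4: Dia r is true, Box p -> Box (p and r) is true, so Dia r and (Box p -> Box (p and r)) is true.
    At w4: Dia r requires r at some successor in {w0, w3, w4}.
      r holds at w0, so Dia r is true at w4.
    At w4: Box p is false, Box (p and r) is false, so Box p -> Box (p and r) is true.
      At w4: Box p requires p at every successor {w0, w3, w4}.
        p fails at w0, so Box p is false at w4.
      At w4: Box (p and r) requires p and r at every successor {w0, w3, w4}.
        p and r fails at w0, so Box (p and r) is false at w4.
Satisfying worlds: {w0, w1, w2, w3, w4, w5, w6, w7}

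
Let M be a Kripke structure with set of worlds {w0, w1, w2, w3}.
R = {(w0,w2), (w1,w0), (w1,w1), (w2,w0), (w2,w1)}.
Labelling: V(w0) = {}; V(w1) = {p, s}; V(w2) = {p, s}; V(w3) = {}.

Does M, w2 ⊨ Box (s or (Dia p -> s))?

At w2: Box (s or (Dia p -> s)) requires s or (Dia p -> s) at every successor {w0, w1}.
  s or (Dia p -> s) fails at w0, so Box (s or (Dia p -> s)) is false at w2.
    At w0: s is false, Dia p -> s is false, so s or (Dia p -> s) is false.
      At w0: Dia p is true, s is false, so Dia p -> s is false.

No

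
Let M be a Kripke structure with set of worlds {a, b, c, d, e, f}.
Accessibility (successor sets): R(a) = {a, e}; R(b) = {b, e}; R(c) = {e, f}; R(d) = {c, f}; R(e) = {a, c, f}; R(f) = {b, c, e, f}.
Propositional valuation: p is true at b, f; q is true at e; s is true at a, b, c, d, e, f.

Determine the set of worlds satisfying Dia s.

a, b, c, d, e, f

Let φ = Dia s. Evaluate φ at each world:
  a (successors {a, e}): φ is true.
  b (successors {b, e}): φ is true.
  c (successors {e, f}): φ is true.
  d (successors {c, f}): φ is true.
  e (successors {a, c, f}): φ is true.
  f (successors {b, c, e, f}): φ is true.
For instance, at a:
  At a: Dia s requires s at some successor in {a, e}.
    s holds at a, so Dia s is true at a.
Satisfying worlds: {a, b, c, d, e, f}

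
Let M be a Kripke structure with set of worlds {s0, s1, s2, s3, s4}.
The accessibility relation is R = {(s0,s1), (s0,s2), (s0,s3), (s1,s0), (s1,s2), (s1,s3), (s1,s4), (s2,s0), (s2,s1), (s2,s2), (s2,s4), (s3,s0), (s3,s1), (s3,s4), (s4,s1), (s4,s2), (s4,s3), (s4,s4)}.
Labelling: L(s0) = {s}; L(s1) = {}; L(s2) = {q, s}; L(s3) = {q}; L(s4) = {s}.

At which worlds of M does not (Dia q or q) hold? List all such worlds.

Recall that Dia ψ holds at a world iff ψ holds at some accessible world.
Let φ = not (Dia q or q). Evaluate φ at each world:
  s0 (successors {s1, s2, s3}): φ is false.
  s1 (successors {s0, s2, s3, s4}): φ is false.
  s2 (successors {s0, s1, s2, s4}): φ is false.
  s3 (successors {s0, s1, s4}): φ is false.
  s4 (successors {s1, s2, s3, s4}): φ is false.
For instance, at s1:
  At s1: Dia q or q is true, so not (Dia q or q) is false.
    At s1: Dia q is true, q is false, so Dia q or q is true.
      At s1: Dia q requires q at some successor in {s0, s2, s3, s4}.
        q holds at s2, so Dia q is true at s1.
Satisfying worlds: none.

none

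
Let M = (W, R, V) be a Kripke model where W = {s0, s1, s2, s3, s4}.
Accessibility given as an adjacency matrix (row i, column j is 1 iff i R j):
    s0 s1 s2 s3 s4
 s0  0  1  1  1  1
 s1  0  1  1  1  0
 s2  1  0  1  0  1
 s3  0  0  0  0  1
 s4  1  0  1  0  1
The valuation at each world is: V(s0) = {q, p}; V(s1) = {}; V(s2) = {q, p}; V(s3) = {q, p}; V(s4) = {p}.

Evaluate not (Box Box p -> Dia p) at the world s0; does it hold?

No

At s0: Box Box p -> Dia p is true, so not (Box Box p -> Dia p) is false.
  At s0: Box Box p is false, Dia p is true, so Box Box p -> Dia p is true.
    At s0: Box Box p requires Box p at every successor {s1, s2, s3, s4}.
      Box p fails at s1, so Box Box p is false at s0.
    At s0: Dia p requires p at some successor in {s1, s2, s3, s4}.
      p holds at s2, so Dia p is true at s0.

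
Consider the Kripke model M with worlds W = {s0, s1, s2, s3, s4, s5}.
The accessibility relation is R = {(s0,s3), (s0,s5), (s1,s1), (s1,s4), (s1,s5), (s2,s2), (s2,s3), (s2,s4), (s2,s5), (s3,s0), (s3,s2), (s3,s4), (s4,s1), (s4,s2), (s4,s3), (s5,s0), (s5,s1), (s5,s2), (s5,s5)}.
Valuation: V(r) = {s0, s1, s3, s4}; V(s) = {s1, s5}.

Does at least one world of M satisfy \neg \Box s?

Let φ = \neg \Box s. Evaluate φ at each world:
  s0 (successors {s3, s5}): φ is true.
  s1 (successors {s1, s4, s5}): φ is true.
  s2 (successors {s2, s3, s4, s5}): φ is true.
  s3 (successors {s0, s2, s4}): φ is true.
  s4 (successors {s1, s2, s3}): φ is true.
  s5 (successors {s0, s1, s2, s5}): φ is true.
Detail at s0 (witness):
  At s0: \Box s is false, so \neg \Box s is true.
    At s0: \Box s requires s at every successor {s3, s5}.
      s fails at s3, so \Box s is false at s0.

Yes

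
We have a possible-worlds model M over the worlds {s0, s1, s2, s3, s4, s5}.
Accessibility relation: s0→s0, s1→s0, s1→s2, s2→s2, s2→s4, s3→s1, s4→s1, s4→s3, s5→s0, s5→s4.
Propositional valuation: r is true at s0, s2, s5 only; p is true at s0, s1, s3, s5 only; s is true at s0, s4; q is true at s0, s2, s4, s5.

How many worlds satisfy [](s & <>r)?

1

Let φ = [](s & <>r). Evaluate φ at each world:
  s0 (successors {s0}): φ is true.
  s1 (successors {s0, s2}): φ is false.
  s2 (successors {s2, s4}): φ is false.
  s3 (successors {s1}): φ is false.
  s4 (successors {s1, s3}): φ is false.
  s5 (successors {s0, s4}): φ is false.
For instance, at s0:
  At s0: [](s & <>r) requires s & <>r at every successor {s0}.
      At s0: s is true, <>r is true, so s & <>r is true.
  So [](s & <>r) is true at s0.
Satisfying worlds: {s0}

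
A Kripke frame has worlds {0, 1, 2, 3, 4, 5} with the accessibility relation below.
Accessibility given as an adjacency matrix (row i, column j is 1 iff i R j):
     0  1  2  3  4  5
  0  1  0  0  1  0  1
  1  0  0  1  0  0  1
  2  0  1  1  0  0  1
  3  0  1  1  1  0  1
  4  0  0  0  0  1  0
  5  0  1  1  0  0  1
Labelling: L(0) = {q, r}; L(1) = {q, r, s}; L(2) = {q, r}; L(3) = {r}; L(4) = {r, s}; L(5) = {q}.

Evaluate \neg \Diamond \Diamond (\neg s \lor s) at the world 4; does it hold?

At 4: \Diamond \Diamond (\neg s \lor s) is true, so \neg \Diamond \Diamond (\neg s \lor s) is false.
  At 4: \Diamond \Diamond (\neg s \lor s) requires \Diamond (\neg s \lor s) at some successor in {4}.
    \Diamond (\neg s \lor s) holds at 4, so \Diamond \Diamond (\neg s \lor s) is true at 4.
      At 4: \Diamond (\neg s \lor s) requires \neg s \lor s at some successor in {4}.
        \neg s \lor s holds at 4, so \Diamond (\neg s \lor s) is true at 4.

No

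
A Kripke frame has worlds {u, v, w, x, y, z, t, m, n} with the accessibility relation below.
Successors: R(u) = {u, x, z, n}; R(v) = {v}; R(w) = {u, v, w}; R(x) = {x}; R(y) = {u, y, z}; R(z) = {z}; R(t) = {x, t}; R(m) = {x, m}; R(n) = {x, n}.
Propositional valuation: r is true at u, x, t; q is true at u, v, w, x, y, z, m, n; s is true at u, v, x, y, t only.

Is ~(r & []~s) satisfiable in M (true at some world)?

Yes

Let φ = ~(r & []~s). Evaluate φ at each world:
  u (successors {u, x, z, n}): φ is true.
  v (successors {v}): φ is true.
  w (successors {u, v, w}): φ is true.
  x (successors {x}): φ is true.
  y (successors {u, y, z}): φ is true.
  z (successors {z}): φ is true.
  t (successors {x, t}): φ is true.
  m (successors {x, m}): φ is true.
  n (successors {x, n}): φ is true.
Detail at u (witness):
  At u: r & []~s is false, so ~(r & []~s) is true.
    At u: r is true, []~s is false, so r & []~s is false.
      At u: []~s requires ~s at every successor {u, x, z, n}.
        ~s fails at u, so []~s is false at u.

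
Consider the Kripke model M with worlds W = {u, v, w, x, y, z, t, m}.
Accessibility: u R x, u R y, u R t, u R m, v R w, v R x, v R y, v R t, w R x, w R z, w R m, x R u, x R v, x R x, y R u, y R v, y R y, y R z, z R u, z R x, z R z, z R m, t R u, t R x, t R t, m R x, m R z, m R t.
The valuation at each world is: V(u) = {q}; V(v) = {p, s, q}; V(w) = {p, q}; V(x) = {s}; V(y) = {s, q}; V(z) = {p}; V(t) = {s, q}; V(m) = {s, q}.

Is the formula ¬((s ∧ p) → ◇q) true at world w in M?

At w: (s ∧ p) → ◇q is true, so ¬((s ∧ p) → ◇q) is false.
  At w: s ∧ p is false, ◇q is true, so (s ∧ p) → ◇q is true.
    At w: ◇q requires q at some successor in {x, z, m}.
      q holds at m, so ◇q is true at w.

No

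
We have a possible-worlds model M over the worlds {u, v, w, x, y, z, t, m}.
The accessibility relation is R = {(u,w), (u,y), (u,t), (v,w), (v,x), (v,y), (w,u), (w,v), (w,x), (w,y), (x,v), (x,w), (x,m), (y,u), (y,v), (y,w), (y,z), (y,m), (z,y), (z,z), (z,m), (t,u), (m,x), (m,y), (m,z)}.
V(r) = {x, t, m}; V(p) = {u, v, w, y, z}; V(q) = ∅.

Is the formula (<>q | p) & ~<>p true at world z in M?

At z: <>q | p is true, ~<>p is false, so (<>q | p) & ~<>p is false.
  At z: <>q is false, p is true, so <>q | p is true.
    At z: <>q requires q at some successor in {y, z, m}.
      At y: q is false.
      At z: q is false.
      At m: q is false.
    So <>q is false at z.
  At z: <>p is true, so ~<>p is false.
    At z: <>p requires p at some successor in {y, z, m}.
      p holds at y, so <>p is true at z.

No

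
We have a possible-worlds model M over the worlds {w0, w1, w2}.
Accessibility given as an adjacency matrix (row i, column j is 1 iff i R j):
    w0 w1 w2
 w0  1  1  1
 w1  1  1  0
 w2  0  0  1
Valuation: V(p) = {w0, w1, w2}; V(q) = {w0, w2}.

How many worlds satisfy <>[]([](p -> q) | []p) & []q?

1

Let φ = <>[]([](p -> q) | []p) & []q. Evaluate φ at each world:
  w0 (successors {w0, w1, w2}): φ is false.
  w1 (successors {w0, w1}): φ is false.
  w2 (successors {w2}): φ is true.
For instance, at w1:
  At w1: <>[]([](p -> q) | []p) is true, []q is false, so <>[]([](p -> q) | []p) & []q is false.
    At w1: <>[]([](p -> q) | []p) requires []([](p -> q) | []p) at some successor in {w0, w1}.
      []([](p -> q) | []p) holds at w0, so <>[]([](p -> q) | []p) is true at w1.
    At w1: []q requires q at every successor {w0, w1}.
      q fails at w1, so []q is false at w1.
Satisfying worlds: {w2}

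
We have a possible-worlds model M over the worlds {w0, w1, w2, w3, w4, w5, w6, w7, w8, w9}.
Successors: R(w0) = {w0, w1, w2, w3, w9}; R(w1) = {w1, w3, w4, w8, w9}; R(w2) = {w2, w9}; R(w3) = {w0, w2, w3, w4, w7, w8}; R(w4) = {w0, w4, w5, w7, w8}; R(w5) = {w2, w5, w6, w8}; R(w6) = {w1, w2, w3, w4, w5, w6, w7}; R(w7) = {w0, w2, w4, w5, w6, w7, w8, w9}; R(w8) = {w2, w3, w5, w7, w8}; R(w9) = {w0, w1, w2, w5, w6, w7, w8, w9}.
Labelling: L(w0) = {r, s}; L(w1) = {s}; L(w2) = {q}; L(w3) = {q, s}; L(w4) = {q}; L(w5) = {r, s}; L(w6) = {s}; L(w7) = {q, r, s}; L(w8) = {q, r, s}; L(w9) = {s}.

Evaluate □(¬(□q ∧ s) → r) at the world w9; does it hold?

No

At w9: □(¬(□q ∧ s) → r) requires ¬(□q ∧ s) → r at every successor {w0, w1, w2, w5, w6, w7, w8, w9}.
  ¬(□q ∧ s) → r fails at w1, so □(¬(□q ∧ s) → r) is false at w9.
    At w1: ¬(□q ∧ s) is true, r is false, so ¬(□q ∧ s) → r is false.
      At w1: □q ∧ s is false, so ¬(□q ∧ s) is true.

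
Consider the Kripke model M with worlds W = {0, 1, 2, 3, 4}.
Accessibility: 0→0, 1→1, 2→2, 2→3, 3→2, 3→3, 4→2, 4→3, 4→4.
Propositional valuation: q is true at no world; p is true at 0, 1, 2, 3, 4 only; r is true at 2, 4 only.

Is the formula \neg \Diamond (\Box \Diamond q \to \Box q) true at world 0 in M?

No

Recall that \Box ψ holds at a world iff ψ holds at every accessible world, and \Diamond ψ holds iff ψ holds at some accessible world.
At 0: \Diamond (\Box \Diamond q \to \Box q) is true, so \neg \Diamond (\Box \Diamond q \to \Box q) is false.
  At 0: \Diamond (\Box \Diamond q \to \Box q) requires \Box \Diamond q \to \Box q at some successor in {0}.
    \Box \Diamond q \to \Box q holds at 0, so \Diamond (\Box \Diamond q \to \Box q) is true at 0.
      At 0: \Box \Diamond q is false, \Box q is false, so \Box \Diamond q \to \Box q is true.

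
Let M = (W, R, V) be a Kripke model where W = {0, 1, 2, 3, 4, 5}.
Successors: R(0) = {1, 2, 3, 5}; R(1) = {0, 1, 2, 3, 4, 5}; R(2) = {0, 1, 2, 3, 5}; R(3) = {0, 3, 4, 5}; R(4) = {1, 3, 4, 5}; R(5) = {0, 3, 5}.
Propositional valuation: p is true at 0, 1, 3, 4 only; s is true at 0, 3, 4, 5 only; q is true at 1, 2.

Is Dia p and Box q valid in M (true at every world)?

Recall that Box ψ holds at a world iff ψ holds at every accessible world, and Dia ψ holds iff ψ holds at some accessible world.
Let φ = Dia p and Box q. Evaluate φ at each world:
  0 (successors {1, 2, 3, 5}): φ is false.
  1 (successors {0, 1, 2, 3, 4, 5}): φ is false.
  2 (successors {0, 1, 2, 3, 5}): φ is false.
  3 (successors {0, 3, 4, 5}): φ is false.
  4 (successors {1, 3, 4, 5}): φ is false.
  5 (successors {0, 3, 5}): φ is false.
Detail at 0 (counterexample):
  At 0: Dia p is true, Box q is false, so Dia p and Box q is false.
    At 0: Dia p requires p at some successor in {1, 2, 3, 5}.
      p holds at 1, so Dia p is true at 0.
    At 0: Box q requires q at every successor {1, 2, 3, 5}.
      q fails at 3, so Box q is false at 0.

No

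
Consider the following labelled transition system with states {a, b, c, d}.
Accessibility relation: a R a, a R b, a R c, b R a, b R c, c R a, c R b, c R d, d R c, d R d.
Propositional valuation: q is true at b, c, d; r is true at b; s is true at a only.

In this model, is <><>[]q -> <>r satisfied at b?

No

At b: <><>[]q is true, <>r is false, so <><>[]q -> <>r is false.
  At b: <><>[]q requires <>[]q at some successor in {a, c}.
    <>[]q holds at c, so <><>[]q is true at b.
      At c: <>[]q requires []q at some successor in {a, b, d}.
        []q holds at d, so <>[]q is true at c.
  At b: <>r requires r at some successor in {a, c}.
    At a: r is false.
    At c: r is false.
  So <>r is false at b.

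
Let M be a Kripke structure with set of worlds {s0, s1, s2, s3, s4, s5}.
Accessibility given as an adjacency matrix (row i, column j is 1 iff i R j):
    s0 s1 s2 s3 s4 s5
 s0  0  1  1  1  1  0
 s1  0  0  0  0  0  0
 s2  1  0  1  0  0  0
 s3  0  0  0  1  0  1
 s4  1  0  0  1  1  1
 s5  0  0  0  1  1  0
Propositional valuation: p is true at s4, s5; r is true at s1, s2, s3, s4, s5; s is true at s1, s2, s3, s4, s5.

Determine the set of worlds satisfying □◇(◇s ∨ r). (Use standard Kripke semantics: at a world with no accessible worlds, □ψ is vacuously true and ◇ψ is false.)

s1, s2, s3, s4, s5

Let φ = □◇(◇s ∨ r). Evaluate φ at each world:
  s0 (successors {s1, s2, s3, s4}): φ is false.
  s1 (successors ∅): φ is true.
  s2 (successors {s0, s2}): φ is true.
  s3 (successors {s3, s5}): φ is true.
  s4 (successors {s0, s3, s4, s5}): φ is true.
  s5 (successors {s3, s4}): φ is true.
For instance, at s2:
  At s2: □◇(◇s ∨ r) requires ◇(◇s ∨ r) at every successor {s0, s2}.
      At s0: ◇(◇s ∨ r) requires ◇s ∨ r at some successor in {s1, s2, s3, s4}.
        ◇s ∨ r holds at s1, so ◇(◇s ∨ r) is true at s0.
      At s2: ◇(◇s ∨ r) requires ◇s ∨ r at some successor in {s0, s2}.
        ◇s ∨ r holds at s0, so ◇(◇s ∨ r) is true at s2.
  So □◇(◇s ∨ r) is true at s2.
Satisfying worlds: {s1, s2, s3, s4, s5}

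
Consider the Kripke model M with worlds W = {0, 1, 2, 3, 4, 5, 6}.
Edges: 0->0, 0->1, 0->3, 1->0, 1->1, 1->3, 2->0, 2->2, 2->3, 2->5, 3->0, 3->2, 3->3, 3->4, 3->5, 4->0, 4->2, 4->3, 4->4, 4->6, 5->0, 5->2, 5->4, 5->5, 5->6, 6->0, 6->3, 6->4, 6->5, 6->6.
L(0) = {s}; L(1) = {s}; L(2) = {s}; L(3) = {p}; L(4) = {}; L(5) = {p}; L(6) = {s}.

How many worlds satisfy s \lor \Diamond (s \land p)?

4

Let φ = s \lor \Diamond (s \land p). Evaluate φ at each world:
  0 (successors {0, 1, 3}): φ is true.
  1 (successors {0, 1, 3}): φ is true.
  2 (successors {0, 2, 3, 5}): φ is true.
  3 (successors {0, 2, 3, 4, 5}): φ is false.
  4 (successors {0, 2, 3, 4, 6}): φ is false.
  5 (successors {0, 2, 4, 5, 6}): φ is false.
  6 (successors {0, 3, 4, 5, 6}): φ is true.
For instance, at 6:
  At 6: s is true, \Diamond (s \land p) is false, so s \lor \Diamond (s \land p) is true.
    At 6: \Diamond (s \land p) requires s \land p at some successor in {0, 3, 4, 5, 6}.
      At 0: s \land p is false.
      At 3: s \land p is false.
      At 4: s \land p is false.
      At 5: s \land p is false.
      At 6: s \land p is false.
    So \Diamond (s \land p) is false at 6.
Satisfying worlds: {0, 1, 2, 6}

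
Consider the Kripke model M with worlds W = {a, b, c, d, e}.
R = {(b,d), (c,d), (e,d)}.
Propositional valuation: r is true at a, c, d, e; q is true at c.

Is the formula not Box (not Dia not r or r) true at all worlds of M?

Let φ = not Box (not Dia not r or r). Evaluate φ at each world:
  a (successors ∅): φ is false.
  b (successors {d}): φ is false.
  c (successors {d}): φ is false.
  d (successors ∅): φ is false.
  e (successors {d}): φ is false.
Detail at a (counterexample):
  At a: Box (not Dia not r or r) is true, so not Box (not Dia not r or r) is false.
    At a: no accessible worlds, so Box (not Dia not r or r) holds vacuously.

No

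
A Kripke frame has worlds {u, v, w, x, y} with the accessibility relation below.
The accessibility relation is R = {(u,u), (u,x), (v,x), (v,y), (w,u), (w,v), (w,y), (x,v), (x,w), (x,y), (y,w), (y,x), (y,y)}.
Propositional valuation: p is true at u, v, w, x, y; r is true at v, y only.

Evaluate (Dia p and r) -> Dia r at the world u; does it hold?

At u: Dia p and r is false, Dia r is false, so (Dia p and r) -> Dia r is true.
  At u: Dia p is true, r is false, so Dia p and r is false.
    At u: Dia p requires p at some successor in {u, x}.
      p holds at u, so Dia p is true at u.
  At u: Dia r requires r at some successor in {u, x}.
    At u: r is false.
    At x: r is false.
  So Dia r is false at u.

Yes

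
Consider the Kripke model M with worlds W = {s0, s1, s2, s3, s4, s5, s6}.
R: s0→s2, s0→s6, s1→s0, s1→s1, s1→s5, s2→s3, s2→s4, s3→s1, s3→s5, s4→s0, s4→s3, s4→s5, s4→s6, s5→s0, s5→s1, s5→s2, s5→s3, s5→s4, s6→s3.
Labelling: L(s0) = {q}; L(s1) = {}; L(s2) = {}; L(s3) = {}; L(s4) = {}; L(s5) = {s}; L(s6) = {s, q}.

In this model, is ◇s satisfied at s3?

Yes

At s3: ◇s requires s at some successor in {s1, s5}.
  s holds at s5, so ◇s is true at s3.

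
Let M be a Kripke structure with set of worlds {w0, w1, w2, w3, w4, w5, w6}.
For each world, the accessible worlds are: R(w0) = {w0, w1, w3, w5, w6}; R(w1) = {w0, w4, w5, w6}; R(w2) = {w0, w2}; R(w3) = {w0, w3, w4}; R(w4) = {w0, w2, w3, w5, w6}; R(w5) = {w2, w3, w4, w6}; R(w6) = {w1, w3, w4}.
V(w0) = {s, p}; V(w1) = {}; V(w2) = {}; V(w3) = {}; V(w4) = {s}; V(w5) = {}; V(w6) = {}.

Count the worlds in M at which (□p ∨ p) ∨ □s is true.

1

Let φ = (□p ∨ p) ∨ □s. Evaluate φ at each world:
  w0 (successors {w0, w1, w3, w5, w6}): φ is true.
  w1 (successors {w0, w4, w5, w6}): φ is false.
  w2 (successors {w0, w2}): φ is false.
  w3 (successors {w0, w3, w4}): φ is false.
  w4 (successors {w0, w2, w3, w5, w6}): φ is false.
  w5 (successors {w2, w3, w4, w6}): φ is false.
  w6 (successors {w1, w3, w4}): φ is false.
For instance, at w1:
  At w1: □p ∨ p is false, □s is false, so (□p ∨ p) ∨ □s is false.
    At w1: □p is false, p is false, so □p ∨ p is false.
      At w1: □p requires p at every successor {w0, w4, w5, w6}.
        p fails at w4, so □p is false at w1.
    At w1: □s requires s at every successor {w0, w4, w5, w6}.
      s fails at w5, so □s is false at w1.
Satisfying worlds: {w0}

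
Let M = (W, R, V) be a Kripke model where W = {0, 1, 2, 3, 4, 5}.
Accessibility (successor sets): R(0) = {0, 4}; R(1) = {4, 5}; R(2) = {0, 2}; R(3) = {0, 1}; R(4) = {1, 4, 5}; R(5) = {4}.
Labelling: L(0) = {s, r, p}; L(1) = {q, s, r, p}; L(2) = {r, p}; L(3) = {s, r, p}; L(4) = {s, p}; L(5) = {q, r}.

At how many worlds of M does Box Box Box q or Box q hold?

0

Let φ = Box Box Box q or Box q. Evaluate φ at each world:
  0 (successors {0, 4}): φ is false.
  1 (successors {4, 5}): φ is false.
  2 (successors {0, 2}): φ is false.
  3 (successors {0, 1}): φ is false.
  4 (successors {1, 4, 5}): φ is false.
  5 (successors {4}): φ is false.
For instance, at 4:
  At 4: Box Box Box q is false, Box q is false, so Box Box Box q or Box q is false.
    At 4: Box Box Box q requires Box Box q at every successor {1, 4, 5}.
      Box Box q fails at 1, so Box Box Box q is false at 4.
    At 4: Box q requires q at every successor {1, 4, 5}.
      q fails at 4, so Box q is false at 4.
Satisfying worlds: none.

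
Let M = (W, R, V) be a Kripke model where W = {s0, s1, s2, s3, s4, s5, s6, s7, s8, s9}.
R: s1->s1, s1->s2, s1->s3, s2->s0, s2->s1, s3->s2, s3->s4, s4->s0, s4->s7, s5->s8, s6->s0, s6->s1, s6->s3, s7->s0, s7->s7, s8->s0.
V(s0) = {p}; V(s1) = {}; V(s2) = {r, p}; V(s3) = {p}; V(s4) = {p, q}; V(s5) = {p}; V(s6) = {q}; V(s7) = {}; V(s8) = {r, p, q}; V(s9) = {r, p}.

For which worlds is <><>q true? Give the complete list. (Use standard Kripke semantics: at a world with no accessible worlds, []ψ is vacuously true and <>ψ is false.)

Recall that <>ψ holds at a world iff ψ holds at some accessible world.
Let φ = <><>q. Evaluate φ at each world:
  s0 (successors ∅): φ is false.
  s1 (successors {s1, s2, s3}): φ is true.
  s2 (successors {s0, s1}): φ is false.
  s3 (successors {s2, s4}): φ is false.
  s4 (successors {s0, s7}): φ is false.
  s5 (successors {s8}): φ is false.
  s6 (successors {s0, s1, s3}): φ is true.
  s7 (successors {s0, s7}): φ is false.
  s8 (successors {s0}): φ is false.
  s9 (successors ∅): φ is false.
For instance, at s8:
  At s8: <><>q requires <>q at some successor in {s0}.
    At s0: <>q is false.
  So <><>q is false at s8.
Satisfying worlds: {s1, s6}

s1, s6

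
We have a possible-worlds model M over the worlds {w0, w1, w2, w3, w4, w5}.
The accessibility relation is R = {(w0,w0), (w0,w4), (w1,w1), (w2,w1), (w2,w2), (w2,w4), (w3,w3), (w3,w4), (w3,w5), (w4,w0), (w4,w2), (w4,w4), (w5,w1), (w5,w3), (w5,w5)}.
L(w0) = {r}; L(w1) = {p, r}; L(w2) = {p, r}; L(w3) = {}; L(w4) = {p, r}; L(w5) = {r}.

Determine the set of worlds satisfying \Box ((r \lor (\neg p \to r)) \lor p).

w0, w1, w2, w4

Let φ = \Box ((r \lor (\neg p \to r)) \lor p). Evaluate φ at each world:
  w0 (successors {w0, w4}): φ is true.
  w1 (successors {w1}): φ is true.
  w2 (successors {w1, w2, w4}): φ is true.
  w3 (successors {w3, w4, w5}): φ is false.
  w4 (successors {w0, w2, w4}): φ is true.
  w5 (successors {w1, w3, w5}): φ is false.
For instance, at w5:
  At w5: \Box ((r \lor (\neg p \to r)) \lor p) requires (r \lor (\neg p \to r)) \lor p at every successor {w1, w3, w5}.
    (r \lor (\neg p \to r)) \lor p fails at w3, so \Box ((r \lor (\neg p \to r)) \lor p) is false at w5.
Satisfying worlds: {w0, w1, w2, w4}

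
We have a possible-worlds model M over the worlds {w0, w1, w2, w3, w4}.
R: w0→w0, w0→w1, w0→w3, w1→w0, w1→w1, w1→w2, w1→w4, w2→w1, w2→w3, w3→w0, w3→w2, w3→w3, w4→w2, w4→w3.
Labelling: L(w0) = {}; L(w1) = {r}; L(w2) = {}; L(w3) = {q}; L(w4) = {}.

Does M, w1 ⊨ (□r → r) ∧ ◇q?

No

At w1: □r → r is true, ◇q is false, so (□r → r) ∧ ◇q is false.
  At w1: □r is false, r is true, so □r → r is true.
    At w1: □r requires r at every successor {w0, w1, w2, w4}.
      r fails at w0, so □r is false at w1.
  At w1: ◇q requires q at some successor in {w0, w1, w2, w4}.
    At w0: q is false.
    At w1: q is false.
    At w2: q is false.
    At w4: q is false.
  So ◇q is false at w1.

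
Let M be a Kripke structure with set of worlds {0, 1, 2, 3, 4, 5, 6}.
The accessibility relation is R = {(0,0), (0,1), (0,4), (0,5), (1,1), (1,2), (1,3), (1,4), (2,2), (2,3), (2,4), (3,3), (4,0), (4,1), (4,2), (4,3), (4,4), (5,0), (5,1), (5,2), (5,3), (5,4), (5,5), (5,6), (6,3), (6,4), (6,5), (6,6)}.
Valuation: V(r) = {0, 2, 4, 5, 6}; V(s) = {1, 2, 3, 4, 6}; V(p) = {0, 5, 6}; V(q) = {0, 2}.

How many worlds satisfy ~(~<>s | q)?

Recall that <>ψ holds at a world iff ψ holds at some accessible world.
Let φ = ~(~<>s | q). Evaluate φ at each world:
  0 (successors {0, 1, 4, 5}): φ is false.
  1 (successors {1, 2, 3, 4}): φ is true.
  2 (successors {2, 3, 4}): φ is false.
  3 (successors {3}): φ is true.
  4 (successors {0, 1, 2, 3, 4}): φ is true.
  5 (successors {0, 1, 2, 3, 4, 5, 6}): φ is true.
  6 (successors {3, 4, 5, 6}): φ is true.
For instance, at 2:
  At 2: ~<>s | q is true, so ~(~<>s | q) is false.
    At 2: ~<>s is false, q is true, so ~<>s | q is true.
      At 2: <>s is true, so ~<>s is false.
Satisfying worlds: {1, 3, 4, 5, 6}

5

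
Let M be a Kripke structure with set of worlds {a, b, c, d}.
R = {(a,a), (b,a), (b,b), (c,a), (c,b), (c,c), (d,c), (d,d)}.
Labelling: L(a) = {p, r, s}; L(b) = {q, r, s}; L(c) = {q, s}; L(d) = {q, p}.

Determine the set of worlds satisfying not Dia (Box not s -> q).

Let φ = not Dia (Box not s -> q). Evaluate φ at each world:
  a (successors {a}): φ is false.
  b (successors {a, b}): φ is false.
  c (successors {a, b, c}): φ is false.
  d (successors {c, d}): φ is false.
For instance, at a:
  At a: Dia (Box not s -> q) is true, so not Dia (Box not s -> q) is false.
    At a: Dia (Box not s -> q) requires Box not s -> q at some successor in {a}.
      Box not s -> q holds at a, so Dia (Box not s -> q) is true at a.
Satisfying worlds: none.

none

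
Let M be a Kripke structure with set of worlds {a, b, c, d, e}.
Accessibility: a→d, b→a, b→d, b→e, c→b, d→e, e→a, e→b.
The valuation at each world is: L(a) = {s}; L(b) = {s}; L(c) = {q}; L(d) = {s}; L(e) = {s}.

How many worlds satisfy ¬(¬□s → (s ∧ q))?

0

Let φ = ¬(¬□s → (s ∧ q)). Evaluate φ at each world:
  a (successors {d}): φ is false.
  b (successors {a, d, e}): φ is false.
  c (successors {b}): φ is false.
  d (successors {e}): φ is false.
  e (successors {a, b}): φ is false.
For instance, at a:
  At a: ¬□s → (s ∧ q) is true, so ¬(¬□s → (s ∧ q)) is false.
    At a: ¬□s is false, s ∧ q is false, so ¬□s → (s ∧ q) is true.
      At a: □s is true, so ¬□s is false.
Satisfying worlds: none.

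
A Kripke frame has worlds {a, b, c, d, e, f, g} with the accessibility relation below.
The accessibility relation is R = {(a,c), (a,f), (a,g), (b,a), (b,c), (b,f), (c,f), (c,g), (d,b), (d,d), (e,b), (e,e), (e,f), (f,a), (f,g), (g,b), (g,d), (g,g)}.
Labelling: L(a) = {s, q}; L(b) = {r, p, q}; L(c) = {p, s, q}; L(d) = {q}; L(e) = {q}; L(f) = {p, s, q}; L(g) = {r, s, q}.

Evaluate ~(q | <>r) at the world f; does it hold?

Recall that <>ψ holds at a world iff ψ holds at some accessible world.
At f: q | <>r is true, so ~(q | <>r) is false.
  At f: q is true, <>r is true, so q | <>r is true.
    At f: <>r requires r at some successor in {a, g}.
      r holds at g, so <>r is true at f.

No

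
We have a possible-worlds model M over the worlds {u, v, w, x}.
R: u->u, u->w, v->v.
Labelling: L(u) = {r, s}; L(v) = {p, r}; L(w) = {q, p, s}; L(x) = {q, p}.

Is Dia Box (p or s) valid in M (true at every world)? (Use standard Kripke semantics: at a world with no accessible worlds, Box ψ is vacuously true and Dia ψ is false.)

Recall that Box ψ holds at a world iff ψ holds at every accessible world, and Dia ψ holds iff ψ holds at some accessible world.
Let φ = Dia Box (p or s). Evaluate φ at each world:
  u (successors {u, w}): φ is true.
  v (successors {v}): φ is true.
  w (successors ∅): φ is false.
  x (successors ∅): φ is false.
Detail at w (counterexample):
  At w: no accessible worlds, so Dia Box (p or s) is false.

No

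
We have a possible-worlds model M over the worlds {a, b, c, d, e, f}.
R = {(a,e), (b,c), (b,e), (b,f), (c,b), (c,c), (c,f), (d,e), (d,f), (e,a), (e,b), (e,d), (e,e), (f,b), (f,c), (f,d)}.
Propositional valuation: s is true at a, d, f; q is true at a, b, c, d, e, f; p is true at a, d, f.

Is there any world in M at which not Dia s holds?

Yes

Recall that Dia ψ holds at a world iff ψ holds at some accessible world.
Let φ = not Dia s. Evaluate φ at each world:
  a (successors {e}): φ is true.
  b (successors {c, e, f}): φ is false.
  c (successors {b, c, f}): φ is false.
  d (successors {e, f}): φ is false.
  e (successors {a, b, d, e}): φ is false.
  f (successors {b, c, d}): φ is false.
Detail at a (witness):
  At a: Dia s is false, so not Dia s is true.
    At a: Dia s requires s at some successor in {e}.
      At e: s is false.
    So Dia s is false at a.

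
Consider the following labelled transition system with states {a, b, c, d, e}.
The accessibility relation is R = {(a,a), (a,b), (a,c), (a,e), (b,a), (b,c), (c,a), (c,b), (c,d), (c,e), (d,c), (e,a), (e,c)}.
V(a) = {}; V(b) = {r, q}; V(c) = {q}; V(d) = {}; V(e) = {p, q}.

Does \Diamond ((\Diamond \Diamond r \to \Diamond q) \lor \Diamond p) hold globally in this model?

Recall that \Diamond ψ holds at a world iff ψ holds at some accessible world.
Let φ = \Diamond ((\Diamond \Diamond r \to \Diamond q) \lor \Diamond p). Evaluate φ at each world:
  a (successors {a, b, c, e}): φ is true.
  b (successors {a, c}): φ is true.
  c (successors {a, b, d, e}): φ is true.
  d (successors {c}): φ is true.
  e (successors {a, c}): φ is true.
For instance, at d:
  At d: \Diamond ((\Diamond \Diamond r \to \Diamond q) \lor \Diamond p) requires (\Diamond \Diamond r \to \Diamond q) \lor \Diamond p at some successor in {c}.
    (\Diamond \Diamond r \to \Diamond q) \lor \Diamond p holds at c, so \Diamond ((\Diamond \Diamond r \to \Diamond q) \lor \Diamond p) is true at d.
      At c: \Diamond \Diamond r \to \Diamond q is true, \Diamond p is true, so (\Diamond \Diamond r \to \Diamond q) \lor \Diamond p is true.

Yes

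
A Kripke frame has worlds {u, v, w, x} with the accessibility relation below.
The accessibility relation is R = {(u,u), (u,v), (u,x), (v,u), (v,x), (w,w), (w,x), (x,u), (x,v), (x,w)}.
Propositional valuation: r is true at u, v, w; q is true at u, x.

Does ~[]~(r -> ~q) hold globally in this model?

Yes

Let φ = ~[]~(r -> ~q). Evaluate φ at each world:
  u (successors {u, v, x}): φ is true.
  v (successors {u, x}): φ is true.
  w (successors {w, x}): φ is true.
  x (successors {u, v, w}): φ is true.
For instance, at v:
  At v: []~(r -> ~q) is false, so ~[]~(r -> ~q) is true.
    At v: []~(r -> ~q) requires ~(r -> ~q) at every successor {u, x}.
      ~(r -> ~q) fails at x, so []~(r -> ~q) is false at v.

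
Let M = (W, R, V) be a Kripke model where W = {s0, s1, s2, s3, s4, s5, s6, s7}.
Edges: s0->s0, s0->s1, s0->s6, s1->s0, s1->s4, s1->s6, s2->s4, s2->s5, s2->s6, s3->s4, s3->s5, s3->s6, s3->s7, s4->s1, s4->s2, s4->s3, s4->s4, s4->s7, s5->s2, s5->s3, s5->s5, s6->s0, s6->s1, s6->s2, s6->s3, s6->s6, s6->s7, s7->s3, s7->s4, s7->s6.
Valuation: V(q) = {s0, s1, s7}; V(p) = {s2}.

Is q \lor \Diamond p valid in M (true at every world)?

Let φ = q \lor \Diamond p. Evaluate φ at each world:
  s0 (successors {s0, s1, s6}): φ is true.
  s1 (successors {s0, s4, s6}): φ is true.
  s2 (successors {s4, s5, s6}): φ is false.
  s3 (successors {s4, s5, s6, s7}): φ is false.
  s4 (successors {s1, s2, s3, s4, s7}): φ is true.
  s5 (successors {s2, s3, s5}): φ is true.
  s6 (successors {s0, s1, s2, s3, s6, s7}): φ is true.
  s7 (successors {s3, s4, s6}): φ is true.
Detail at s2 (counterexample):
  At s2: q is false, \Diamond p is false, so q \lor \Diamond p is false.
    At s2: \Diamond p requires p at some successor in {s4, s5, s6}.
      At s4: p is false.
      At s5: p is false.
      At s6: p is false.
    So \Diamond p is false at s2.

No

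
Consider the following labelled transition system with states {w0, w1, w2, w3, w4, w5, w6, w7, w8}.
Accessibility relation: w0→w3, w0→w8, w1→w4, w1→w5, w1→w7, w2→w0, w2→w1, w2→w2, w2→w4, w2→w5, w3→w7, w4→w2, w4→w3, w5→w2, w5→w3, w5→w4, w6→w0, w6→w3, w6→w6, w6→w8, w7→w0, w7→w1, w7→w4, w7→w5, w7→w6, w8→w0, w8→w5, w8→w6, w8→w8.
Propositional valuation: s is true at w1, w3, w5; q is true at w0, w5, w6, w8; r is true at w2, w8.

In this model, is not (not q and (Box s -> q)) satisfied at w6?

Yes

Recall that Box ψ holds at a world iff ψ holds at every accessible world, and Dia ψ holds iff ψ holds at some accessible world.
At w6: not q and (Box s -> q) is false, so not (not q and (Box s -> q)) is true.
  At w6: not q is false, Box s -> q is true, so not q and (Box s -> q) is false.
    At w6: Box s is false, q is true, so Box s -> q is true.
      At w6: Box s requires s at every successor {w0, w3, w6, w8}.
        s fails at w0, so Box s is false at w6.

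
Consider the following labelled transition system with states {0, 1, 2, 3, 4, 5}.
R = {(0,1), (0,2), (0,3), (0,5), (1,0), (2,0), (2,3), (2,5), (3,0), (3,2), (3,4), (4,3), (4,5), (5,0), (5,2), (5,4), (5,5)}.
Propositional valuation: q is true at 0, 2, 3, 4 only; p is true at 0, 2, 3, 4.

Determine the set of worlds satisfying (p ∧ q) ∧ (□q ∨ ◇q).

0, 2, 3, 4

Recall that □ψ holds at a world iff ψ holds at every accessible world, and ◇ψ holds iff ψ holds at some accessible world.
Let φ = (p ∧ q) ∧ (□q ∨ ◇q). Evaluate φ at each world:
  0 (successors {1, 2, 3, 5}): φ is true.
  1 (successors {0}): φ is false.
  2 (successors {0, 3, 5}): φ is true.
  3 (successors {0, 2, 4}): φ is true.
  4 (successors {3, 5}): φ is true.
  5 (successors {0, 2, 4, 5}): φ is false.
For instance, at 1:
  At 1: p ∧ q is false, □q ∨ ◇q is true, so (p ∧ q) ∧ (□q ∨ ◇q) is false.
    At 1: □q is true, ◇q is true, so □q ∨ ◇q is true.
      At 1: □q requires q at every successor {0}.
        At 0: q is true.
      So □q is true at 1.
      At 1: ◇q requires q at some successor in {0}.
        q holds at 0, so ◇q is true at 1.
Satisfying worlds: {0, 2, 3, 4}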